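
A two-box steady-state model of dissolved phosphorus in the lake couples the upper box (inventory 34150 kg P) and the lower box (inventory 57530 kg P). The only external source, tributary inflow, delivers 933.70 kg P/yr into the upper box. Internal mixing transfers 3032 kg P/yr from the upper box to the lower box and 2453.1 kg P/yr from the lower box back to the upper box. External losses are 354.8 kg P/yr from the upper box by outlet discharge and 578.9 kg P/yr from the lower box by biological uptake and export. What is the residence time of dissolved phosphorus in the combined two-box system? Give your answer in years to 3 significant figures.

98.2 yr

For the system as a whole, the A↔B exchange is internal and contributes nothing to the throughput; only the external sinks remove mass.
M_total = 34150 + 57530 = 91680 kg P.
ΣF_external_out = 354.8 + 578.9 = 933.70 kg P/yr.
τ = M_total / ΣF_ext = 91680 / 933.70 = 98.19 yr.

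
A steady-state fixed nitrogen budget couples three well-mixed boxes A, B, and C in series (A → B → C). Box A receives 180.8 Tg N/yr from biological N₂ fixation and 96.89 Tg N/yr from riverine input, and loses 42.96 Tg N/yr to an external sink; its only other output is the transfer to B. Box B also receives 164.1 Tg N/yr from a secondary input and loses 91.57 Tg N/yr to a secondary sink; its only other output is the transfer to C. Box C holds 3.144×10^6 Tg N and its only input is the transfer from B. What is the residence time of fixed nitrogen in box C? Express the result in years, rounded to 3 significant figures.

10200 yr

Box A: F(A→B) = (180.8 + 96.89) − 42.96 = 234.73 Tg N/yr.
Box B: F(B→C) = (234.73 + 164.1) − 91.57 = 307.26 Tg N/yr.
Box C throughput = its input = 307.26 Tg N/yr; τ = 3.144×10^6 / 307.26 = 10230 yr.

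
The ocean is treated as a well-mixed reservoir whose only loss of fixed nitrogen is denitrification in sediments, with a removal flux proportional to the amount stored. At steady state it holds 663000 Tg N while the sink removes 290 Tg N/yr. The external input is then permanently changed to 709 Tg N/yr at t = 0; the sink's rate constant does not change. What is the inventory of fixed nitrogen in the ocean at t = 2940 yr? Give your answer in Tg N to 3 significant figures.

τ = M₀/F₀ = 663000/290 = 2286 yr; rate constant k = 1/τ.
New steady state M_∞ = F₁/k = F₁·τ = 709 × 2286 = 1.6209×10^6 Tg N.
M(t) = M_∞ + (M₀ − M_∞)·e^(−t/τ); t/τ = 2940/2286 = 1.286, so e^(−t/τ) = 0.2764.
M(t) = 1.6209×10^6 − 957900 × 0.2764 = 1.3562×10^6 Tg N.

1.36×10^6 Tg N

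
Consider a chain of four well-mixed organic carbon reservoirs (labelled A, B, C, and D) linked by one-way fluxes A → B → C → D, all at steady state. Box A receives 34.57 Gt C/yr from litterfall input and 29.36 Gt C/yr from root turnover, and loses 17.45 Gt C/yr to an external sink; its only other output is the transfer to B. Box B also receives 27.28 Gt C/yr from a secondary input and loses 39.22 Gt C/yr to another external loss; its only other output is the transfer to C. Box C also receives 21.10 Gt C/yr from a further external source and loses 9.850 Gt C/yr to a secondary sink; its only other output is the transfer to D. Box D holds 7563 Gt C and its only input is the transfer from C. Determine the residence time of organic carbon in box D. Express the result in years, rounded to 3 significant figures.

Box A: F(A→B) = (34.57 + 29.36) − 17.45 = 46.480 Gt C/yr.
Box B: F(B→C) = (46.480 + 27.28) − 39.22 = 34.540 Gt C/yr.
Box C: F(C→D) = (34.540 + 21.10) − 9.850 = 45.790 Gt C/yr.
Box D throughput = its input = 45.790 Gt C/yr; τ = 7563 / 45.790 = 165.2 yr.

165 yr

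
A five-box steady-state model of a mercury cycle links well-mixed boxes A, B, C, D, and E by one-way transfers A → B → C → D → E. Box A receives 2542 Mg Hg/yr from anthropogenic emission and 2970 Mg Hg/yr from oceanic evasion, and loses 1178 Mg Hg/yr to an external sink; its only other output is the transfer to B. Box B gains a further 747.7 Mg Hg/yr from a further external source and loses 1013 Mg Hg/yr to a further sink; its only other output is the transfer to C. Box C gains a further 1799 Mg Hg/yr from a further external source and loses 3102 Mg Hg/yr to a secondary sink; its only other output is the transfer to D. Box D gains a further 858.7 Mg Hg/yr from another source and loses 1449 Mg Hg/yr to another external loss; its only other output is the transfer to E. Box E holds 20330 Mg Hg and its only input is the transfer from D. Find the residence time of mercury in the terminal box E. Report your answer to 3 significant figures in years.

Box A: F(A→B) = (2542 + 2970) − 1178 = 4334.0 Mg Hg/yr.
Box B: F(B→C) = (4334.0 + 747.7) − 1013 = 4068.7 Mg Hg/yr.
Box C: F(C→D) = (4068.7 + 1799) − 3102 = 2765.7 Mg Hg/yr.
Box D: F(D→E) = (2765.7 + 858.7) − 1449 = 2175.4 Mg Hg/yr.
Box E throughput = its input = 2175.4 Mg Hg/yr; τ = 20330 / 2175.4 = 9.345 yr.

9.35 yr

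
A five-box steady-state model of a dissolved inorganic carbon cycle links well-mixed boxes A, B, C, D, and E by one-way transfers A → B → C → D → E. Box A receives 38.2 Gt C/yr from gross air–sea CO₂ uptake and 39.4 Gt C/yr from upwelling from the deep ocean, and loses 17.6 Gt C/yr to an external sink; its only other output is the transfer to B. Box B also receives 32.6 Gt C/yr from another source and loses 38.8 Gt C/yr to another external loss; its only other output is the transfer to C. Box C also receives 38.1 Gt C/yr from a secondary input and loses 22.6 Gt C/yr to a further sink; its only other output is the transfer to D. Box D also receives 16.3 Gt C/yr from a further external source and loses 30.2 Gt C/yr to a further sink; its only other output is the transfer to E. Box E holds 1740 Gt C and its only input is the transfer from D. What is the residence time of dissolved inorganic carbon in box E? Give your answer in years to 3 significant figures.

31.4 yr

Box A: F(A→B) = (38.2 + 39.4) − 17.6 = 60.000 Gt C/yr.
Box B: F(B→C) = (60.000 + 32.6) − 38.8 = 53.800 Gt C/yr.
Box C: F(C→D) = (53.800 + 38.1) − 22.6 = 69.300 Gt C/yr.
Box D: F(D→E) = (69.300 + 16.3) − 30.2 = 55.400 Gt C/yr.
Box E throughput = its input = 55.400 Gt C/yr; τ = 1740 / 55.400 = 31.41 yr.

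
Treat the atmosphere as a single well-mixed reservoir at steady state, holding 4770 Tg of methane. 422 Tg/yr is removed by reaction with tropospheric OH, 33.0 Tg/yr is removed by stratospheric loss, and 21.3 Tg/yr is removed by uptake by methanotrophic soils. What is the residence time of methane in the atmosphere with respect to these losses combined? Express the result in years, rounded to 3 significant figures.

10.0 yr

Total removal = 422.0 + 33.00 + 21.30 = 476.30 Tg/yr.
τ = M / ΣF_out = 4770 / 476.30 = 10.01 yr.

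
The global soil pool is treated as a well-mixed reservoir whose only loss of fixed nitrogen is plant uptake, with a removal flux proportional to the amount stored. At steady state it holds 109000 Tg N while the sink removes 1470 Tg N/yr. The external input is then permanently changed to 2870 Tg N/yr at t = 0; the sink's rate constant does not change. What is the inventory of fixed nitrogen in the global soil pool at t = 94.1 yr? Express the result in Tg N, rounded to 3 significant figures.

Residence time τ = M₀/F₀ = 74.15 yr. The eventual steady state is M_∞ = M₀·(F₁/F₀) = 109000 × 2870/1470 = 212810 Tg N.
The anomaly ΔM(t) = M(t) − M_∞ decays as ΔM₀·e^(−t/τ) with ΔM₀ = 109000 − 212810 = −103800 Tg N.
At t = 94.1 yr, e^(−t/τ) = e^(−1.269) = 0.2811, so ΔM = −29180 Tg N and M = 212810 − 29180 = 183630 Tg N.

184000 Tg N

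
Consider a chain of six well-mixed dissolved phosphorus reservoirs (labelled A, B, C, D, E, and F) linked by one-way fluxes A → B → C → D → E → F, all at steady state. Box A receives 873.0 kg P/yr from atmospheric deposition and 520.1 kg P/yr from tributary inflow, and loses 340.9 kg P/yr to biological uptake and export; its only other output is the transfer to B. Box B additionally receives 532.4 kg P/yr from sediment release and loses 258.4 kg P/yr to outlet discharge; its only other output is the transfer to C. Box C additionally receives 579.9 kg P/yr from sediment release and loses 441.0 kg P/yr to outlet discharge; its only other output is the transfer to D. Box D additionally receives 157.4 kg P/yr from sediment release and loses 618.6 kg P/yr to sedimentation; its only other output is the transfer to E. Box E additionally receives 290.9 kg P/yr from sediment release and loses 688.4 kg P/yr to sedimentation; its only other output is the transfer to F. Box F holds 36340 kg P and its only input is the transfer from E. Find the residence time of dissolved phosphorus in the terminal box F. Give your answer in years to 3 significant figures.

Box A: F(A→B) = (873.0 + 520.1) − 340.9 = 1052.2 kg P/yr.
Box B: F(B→C) = (1052.2 + 532.4) − 258.4 = 1326.2 kg P/yr.
Box C: F(C→D) = (1326.2 + 579.9) − 441.0 = 1465.1 kg P/yr.
Box D: F(D→E) = (1465.1 + 157.4) − 618.6 = 1003.9 kg P/yr.
Box E: F(E→F) = (1003.9 + 290.9) − 688.4 = 606.40 kg P/yr.
Box F throughput = its input = 606.40 kg P/yr; τ = 36340 / 606.40 = 59.93 yr.

59.9 yr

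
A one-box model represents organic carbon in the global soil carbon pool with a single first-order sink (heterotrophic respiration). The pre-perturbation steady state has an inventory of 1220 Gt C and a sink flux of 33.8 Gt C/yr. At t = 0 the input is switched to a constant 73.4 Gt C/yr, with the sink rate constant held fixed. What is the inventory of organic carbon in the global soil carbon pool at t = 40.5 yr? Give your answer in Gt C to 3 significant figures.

2180 Gt C

τ = M₀/F₀ = 1220/33.8 = 36.09 yr; rate constant k = 1/τ.
New steady state M_∞ = F₁/k = F₁·τ = 73.4 × 36.09 = 2649.3 Gt C.
M(t) = M_∞ + (M₀ − M_∞)·e^(−t/τ); t/τ = 40.5/36.09 = 1.122, so e^(−t/τ) = 0.3256.
M(t) = 2649.3 − 1429 × 0.3256 = 2183.9 Gt C.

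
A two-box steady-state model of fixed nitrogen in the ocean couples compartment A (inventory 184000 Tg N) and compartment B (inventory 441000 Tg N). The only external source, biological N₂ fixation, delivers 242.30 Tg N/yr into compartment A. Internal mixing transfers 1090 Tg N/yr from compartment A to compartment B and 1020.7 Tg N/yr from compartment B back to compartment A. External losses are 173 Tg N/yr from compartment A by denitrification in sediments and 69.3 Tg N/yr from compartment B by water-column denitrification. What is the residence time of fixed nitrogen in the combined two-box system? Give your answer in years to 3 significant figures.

For the system as a whole, the A↔B exchange is internal and contributes nothing to the throughput; only the external sinks remove mass.
M_total = 184000 + 441000 = 625000 Tg N.
ΣF_external_out = 173 + 69.3 = 242.30 Tg N/yr.
τ = M_total / ΣF_ext = 625000 / 242.30 = 2579 yr.

2580 yr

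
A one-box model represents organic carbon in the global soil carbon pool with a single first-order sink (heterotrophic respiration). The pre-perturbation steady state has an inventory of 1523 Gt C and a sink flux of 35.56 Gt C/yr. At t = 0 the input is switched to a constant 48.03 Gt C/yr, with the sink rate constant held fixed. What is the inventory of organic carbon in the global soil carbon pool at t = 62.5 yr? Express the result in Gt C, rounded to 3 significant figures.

The sink rate constant is k = F₀/M₀ = 35.56/1523 = 0.02335 yr⁻¹.
Solving dM/dt = F₁ − kM with M(0) = M₀ gives M(t) = F₁/k + (M₀ − F₁/k)·e^(−kt).
F₁/k = 48.03/0.02335 = 2057.1 Gt C; kt = 0.02335 × 62.5 = 1.459, e^(−kt) = 0.2324.
M(62.5) = 2057.1 + (1523 − 2057.1) × 0.2324 = 2057.1 − 124.1 = 1933.0 Gt C.

1930 Gt C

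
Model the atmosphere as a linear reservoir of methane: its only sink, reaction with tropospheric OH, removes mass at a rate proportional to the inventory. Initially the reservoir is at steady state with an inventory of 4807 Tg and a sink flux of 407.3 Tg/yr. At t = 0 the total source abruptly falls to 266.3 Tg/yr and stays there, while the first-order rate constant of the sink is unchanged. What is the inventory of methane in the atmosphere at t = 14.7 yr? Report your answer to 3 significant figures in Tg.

τ = M₀/F₀ = 4807/407.3 = 11.80 yr; rate constant k = 1/τ.
New steady state M_∞ = F₁/k = F₁·τ = 266.3 × 11.80 = 3142.9 Tg.
M(t) = M_∞ + (M₀ − M_∞)·e^(−t/τ); t/τ = 14.7/11.80 = 1.246, so e^(−t/τ) = 0.2878.
M(t) = 3142.9 + 1664 × 0.2878 = 3621.8 Tg.

3620 Tg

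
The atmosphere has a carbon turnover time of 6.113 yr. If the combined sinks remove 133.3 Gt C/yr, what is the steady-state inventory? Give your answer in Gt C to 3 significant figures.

τ = M/F ⇒ M = τ × F = 6.113 × 133.3 = 814.9 Gt C.

815 Gt C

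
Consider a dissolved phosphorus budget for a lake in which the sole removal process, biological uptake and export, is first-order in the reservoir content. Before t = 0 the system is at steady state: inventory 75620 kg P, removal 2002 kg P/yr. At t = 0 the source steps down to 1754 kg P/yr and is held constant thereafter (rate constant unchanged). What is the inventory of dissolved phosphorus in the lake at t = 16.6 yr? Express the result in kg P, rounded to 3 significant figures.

72300 kg P

Residence time τ = M₀/F₀ = 37.77 yr. The eventual steady state is M_∞ = M₀·(F₁/F₀) = 75620 × 1754/2002 = 66252 kg P.
The anomaly ΔM(t) = M(t) − M_∞ decays as ΔM₀·e^(−t/τ) with ΔM₀ = 75620 − 66252 = 9368 kg P.
At t = 16.6 yr, e^(−t/τ) = e^(−0.4395) = 0.6444, so ΔM = 6036 kg P and M = 66252 + 6036 = 72289 kg P.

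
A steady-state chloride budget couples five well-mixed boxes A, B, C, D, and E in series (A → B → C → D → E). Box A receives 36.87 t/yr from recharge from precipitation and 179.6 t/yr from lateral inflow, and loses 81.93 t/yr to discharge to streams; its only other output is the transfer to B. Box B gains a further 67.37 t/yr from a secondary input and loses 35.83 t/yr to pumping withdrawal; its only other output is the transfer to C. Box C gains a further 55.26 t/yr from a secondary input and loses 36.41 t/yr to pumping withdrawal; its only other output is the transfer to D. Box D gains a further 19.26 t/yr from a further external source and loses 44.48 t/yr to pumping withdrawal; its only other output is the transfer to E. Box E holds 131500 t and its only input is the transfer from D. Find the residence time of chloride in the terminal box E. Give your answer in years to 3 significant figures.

Box A: F(A→B) = (36.87 + 179.6) − 81.93 = 134.54 t/yr.
Box B: F(B→C) = (134.54 + 67.37) − 35.83 = 166.08 t/yr.
Box C: F(C→D) = (166.08 + 55.26) − 36.41 = 184.93 t/yr.
Box D: F(D→E) = (184.93 + 19.26) − 44.48 = 159.71 t/yr.
Box E throughput = its input = 159.71 t/yr; τ = 131500 / 159.71 = 823.4 yr.

823 yr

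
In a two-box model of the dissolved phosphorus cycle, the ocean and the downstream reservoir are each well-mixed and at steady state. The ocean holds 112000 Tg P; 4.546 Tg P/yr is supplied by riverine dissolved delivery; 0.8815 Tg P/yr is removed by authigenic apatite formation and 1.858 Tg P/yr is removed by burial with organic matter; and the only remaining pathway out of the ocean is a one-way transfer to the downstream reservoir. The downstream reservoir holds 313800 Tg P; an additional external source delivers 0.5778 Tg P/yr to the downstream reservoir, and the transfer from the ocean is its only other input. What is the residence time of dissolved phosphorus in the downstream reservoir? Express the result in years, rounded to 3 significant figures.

Balance the ocean: ΣF_in = 4.5460 Tg P/yr.
Transfer to the downstream reservoir = ΣF_in − (0.8815 + 1.858) = 1.8065 Tg P/yr.
Total input to the downstream reservoir = 1.8065 + 0.5778 = 2.3843 Tg P/yr; at steady state this equals its total output.
τ = M / F = 313800 / 2.3843 = 131600 yr.

132000 yr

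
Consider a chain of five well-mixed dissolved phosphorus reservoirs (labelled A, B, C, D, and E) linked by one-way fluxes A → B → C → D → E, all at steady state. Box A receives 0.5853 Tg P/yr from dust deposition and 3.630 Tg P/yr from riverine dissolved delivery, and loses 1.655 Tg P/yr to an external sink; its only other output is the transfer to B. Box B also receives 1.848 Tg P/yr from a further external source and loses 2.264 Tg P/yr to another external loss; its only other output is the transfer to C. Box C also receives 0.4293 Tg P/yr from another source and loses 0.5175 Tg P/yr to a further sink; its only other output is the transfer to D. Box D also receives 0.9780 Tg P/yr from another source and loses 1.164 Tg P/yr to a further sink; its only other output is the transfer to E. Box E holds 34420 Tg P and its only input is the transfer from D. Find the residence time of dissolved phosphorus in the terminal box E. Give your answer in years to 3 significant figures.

18400 yr

Box A: F(A→B) = (0.5853 + 3.630) − 1.655 = 2.5603 Tg P/yr.
Box B: F(B→C) = (2.5603 + 1.848) − 2.264 = 2.1443 Tg P/yr.
Box C: F(C→D) = (2.1443 + 0.4293) − 0.5175 = 2.0561 Tg P/yr.
Box D: F(D→E) = (2.0561 + 0.9780) − 1.164 = 1.8701 Tg P/yr.
Box E throughput = its input = 1.8701 Tg P/yr; τ = 34420 / 1.8701 = 18410 yr.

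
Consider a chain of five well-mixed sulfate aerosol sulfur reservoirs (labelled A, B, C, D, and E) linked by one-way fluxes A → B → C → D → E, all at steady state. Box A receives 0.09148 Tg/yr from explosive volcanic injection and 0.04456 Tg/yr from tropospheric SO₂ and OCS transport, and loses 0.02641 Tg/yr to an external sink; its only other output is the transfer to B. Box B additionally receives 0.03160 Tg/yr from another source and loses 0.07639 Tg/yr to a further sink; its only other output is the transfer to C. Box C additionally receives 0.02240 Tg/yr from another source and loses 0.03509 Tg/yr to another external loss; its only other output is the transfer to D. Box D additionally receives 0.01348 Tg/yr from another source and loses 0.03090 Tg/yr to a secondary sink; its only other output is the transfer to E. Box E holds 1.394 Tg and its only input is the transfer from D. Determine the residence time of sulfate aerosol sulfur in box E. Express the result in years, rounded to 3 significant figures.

40.1 yr

Box A: F(A→B) = (0.09148 + 0.04456) − 0.02641 = 0.10963 Tg/yr.
Box B: F(B→C) = (0.10963 + 0.03160) − 0.07639 = 0.064840 Tg/yr.
Box C: F(C→D) = (0.064840 + 0.02240) − 0.03509 = 0.052150 Tg/yr.
Box D: F(D→E) = (0.052150 + 0.01348) − 0.03090 = 0.034730 Tg/yr.
Box E throughput = its input = 0.034730 Tg/yr; τ = 1.394 / 0.034730 = 40.14 yr.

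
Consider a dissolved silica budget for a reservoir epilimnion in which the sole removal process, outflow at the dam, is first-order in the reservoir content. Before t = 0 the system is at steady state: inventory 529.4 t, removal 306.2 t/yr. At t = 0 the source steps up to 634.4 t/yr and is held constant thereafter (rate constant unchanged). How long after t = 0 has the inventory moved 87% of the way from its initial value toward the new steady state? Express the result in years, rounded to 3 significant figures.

3.53 yr

τ = M₀/F₀ = 529.4/306.2 = 1.729 yr.
The remaining gap fraction is e^(−t/τ); 87% covered ⇒ e^(−t/τ) = 0.130.
t = −τ ln(0.130) = 1.729 × 2.040 = 3.527 yr.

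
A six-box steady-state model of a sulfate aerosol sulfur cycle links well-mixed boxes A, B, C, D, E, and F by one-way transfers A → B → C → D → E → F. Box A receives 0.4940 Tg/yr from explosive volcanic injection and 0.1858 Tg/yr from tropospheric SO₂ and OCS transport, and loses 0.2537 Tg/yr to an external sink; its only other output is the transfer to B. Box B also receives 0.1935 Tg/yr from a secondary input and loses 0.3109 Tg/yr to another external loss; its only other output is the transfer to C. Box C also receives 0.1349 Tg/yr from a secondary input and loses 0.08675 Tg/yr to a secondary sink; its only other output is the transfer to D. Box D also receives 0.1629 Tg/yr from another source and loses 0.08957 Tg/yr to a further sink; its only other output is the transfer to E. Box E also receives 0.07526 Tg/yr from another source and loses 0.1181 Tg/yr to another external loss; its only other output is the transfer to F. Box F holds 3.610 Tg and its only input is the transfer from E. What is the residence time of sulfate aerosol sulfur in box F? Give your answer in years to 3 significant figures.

9.32 yr

Box A: F(A→B) = (0.4940 + 0.1858) − 0.2537 = 0.42610 Tg/yr.
Box B: F(B→C) = (0.42610 + 0.1935) − 0.3109 = 0.30870 Tg/yr.
Box C: F(C→D) = (0.30870 + 0.1349) − 0.08675 = 0.35685 Tg/yr.
Box D: F(D→E) = (0.35685 + 0.1629) − 0.08957 = 0.43018 Tg/yr.
Box E: F(E→F) = (0.43018 + 0.07526) − 0.1181 = 0.38734 Tg/yr.
Box F throughput = its input = 0.38734 Tg/yr; τ = 3.610 / 0.38734 = 9.320 yr.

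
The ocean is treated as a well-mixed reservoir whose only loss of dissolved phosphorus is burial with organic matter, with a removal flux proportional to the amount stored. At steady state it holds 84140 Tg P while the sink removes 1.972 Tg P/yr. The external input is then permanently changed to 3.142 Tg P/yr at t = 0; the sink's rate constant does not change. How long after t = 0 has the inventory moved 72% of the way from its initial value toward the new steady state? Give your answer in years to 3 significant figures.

54300 yr

τ = M₀/F₀ = 84140/1.972 = 42670 yr.
The remaining gap fraction is e^(−t/τ); 72% covered ⇒ e^(−t/τ) = 0.280.
t = −τ ln(0.280) = 42670 × 1.273 = 54310 yr.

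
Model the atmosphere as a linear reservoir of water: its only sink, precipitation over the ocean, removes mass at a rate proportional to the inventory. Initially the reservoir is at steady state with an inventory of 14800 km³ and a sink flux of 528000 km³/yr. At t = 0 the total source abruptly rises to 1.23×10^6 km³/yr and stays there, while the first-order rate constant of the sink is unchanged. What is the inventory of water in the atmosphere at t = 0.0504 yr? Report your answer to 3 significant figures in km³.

Residence time τ = M₀/F₀ = 0.02803 yr. The eventual steady state is M_∞ = M₀·(F₁/F₀) = 14800 × 1.23×10^6/528000 = 34477 km³.
The anomaly ΔM(t) = M(t) − M_∞ decays as ΔM₀·e^(−t/τ) with ΔM₀ = 14800 − 34477 = −19680 km³.
At t = 0.0504 yr, e^(−t/τ) = e^(−1.798) = 0.1656, so ΔM = −3259 km³ and M = 34477 − 3259 = 31218 km³.

31200 km³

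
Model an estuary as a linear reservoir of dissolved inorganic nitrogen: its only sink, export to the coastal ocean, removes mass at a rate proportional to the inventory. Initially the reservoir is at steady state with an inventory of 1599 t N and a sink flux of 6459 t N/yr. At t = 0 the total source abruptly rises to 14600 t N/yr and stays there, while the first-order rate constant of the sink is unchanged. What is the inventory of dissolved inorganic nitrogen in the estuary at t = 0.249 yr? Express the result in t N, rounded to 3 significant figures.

τ = M₀/F₀ = 1599/6459 = 0.2476 yr; rate constant k = 1/τ.
New steady state M_∞ = F₁/k = F₁·τ = 14600 × 0.2476 = 3614.4 t N.
M(t) = M_∞ + (M₀ − M_∞)·e^(−t/τ); t/τ = 0.249/0.2476 = 1.006, so e^(−t/τ) = 0.3657.
M(t) = 3614.4 − 2015 × 0.3657 = 2877.3 t N.

2880 t N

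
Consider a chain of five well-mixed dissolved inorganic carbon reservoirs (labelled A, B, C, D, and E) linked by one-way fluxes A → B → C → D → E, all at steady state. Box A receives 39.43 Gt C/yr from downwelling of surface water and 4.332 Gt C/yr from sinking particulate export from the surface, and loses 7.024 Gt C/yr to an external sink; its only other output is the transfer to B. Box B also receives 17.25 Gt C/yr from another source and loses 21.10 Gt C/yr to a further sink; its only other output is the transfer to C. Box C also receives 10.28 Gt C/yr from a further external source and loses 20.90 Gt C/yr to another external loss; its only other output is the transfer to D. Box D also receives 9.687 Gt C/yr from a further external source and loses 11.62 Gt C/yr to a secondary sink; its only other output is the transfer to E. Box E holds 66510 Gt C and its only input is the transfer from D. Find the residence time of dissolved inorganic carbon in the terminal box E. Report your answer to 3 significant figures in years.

Box A: F(A→B) = (39.43 + 4.332) − 7.024 = 36.738 Gt C/yr.
Box B: F(B→C) = (36.738 + 17.25) − 21.10 = 32.888 Gt C/yr.
Box C: F(C→D) = (32.888 + 10.28) − 20.90 = 22.268 Gt C/yr.
Box D: F(D→E) = (22.268 + 9.687) − 11.62 = 20.335 Gt C/yr.
Box E throughput = its input = 20.335 Gt C/yr; τ = 66510 / 20.335 = 3271 yr.

3270 yr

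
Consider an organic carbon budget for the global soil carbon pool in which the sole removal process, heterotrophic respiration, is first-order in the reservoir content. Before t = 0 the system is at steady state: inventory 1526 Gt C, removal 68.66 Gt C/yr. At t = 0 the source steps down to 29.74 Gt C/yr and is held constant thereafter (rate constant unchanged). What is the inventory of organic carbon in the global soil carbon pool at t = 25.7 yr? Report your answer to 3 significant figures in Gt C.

933 Gt C

The sink rate constant is k = F₀/M₀ = 68.66/1526 = 0.04499 yr⁻¹.
Solving dM/dt = F₁ − kM with M(0) = M₀ gives M(t) = F₁/k + (M₀ − F₁/k)·e^(−kt).
F₁/k = 29.74/0.04499 = 660.99 Gt C; kt = 0.04499 × 25.7 = 1.156, e^(−kt) = 0.3146.
M(25.7) = 660.99 + (1526 − 660.99) × 0.3146 = 660.99 + 272.2 = 933.15 Gt C.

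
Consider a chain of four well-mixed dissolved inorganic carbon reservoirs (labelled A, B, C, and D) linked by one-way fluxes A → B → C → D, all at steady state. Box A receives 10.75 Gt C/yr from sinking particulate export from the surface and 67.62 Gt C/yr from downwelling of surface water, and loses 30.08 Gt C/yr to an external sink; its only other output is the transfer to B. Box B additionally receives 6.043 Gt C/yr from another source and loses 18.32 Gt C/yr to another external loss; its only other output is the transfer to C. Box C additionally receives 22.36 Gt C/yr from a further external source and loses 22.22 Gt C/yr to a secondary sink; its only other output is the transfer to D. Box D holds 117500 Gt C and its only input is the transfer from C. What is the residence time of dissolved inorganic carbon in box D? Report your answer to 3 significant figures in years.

Box A: F(A→B) = (10.75 + 67.62) − 30.08 = 48.290 Gt C/yr.
Box B: F(B→C) = (48.290 + 6.043) − 18.32 = 36.013 Gt C/yr.
Box C: F(C→D) = (36.013 + 22.36) − 22.22 = 36.153 Gt C/yr.
Box D throughput = its input = 36.153 Gt C/yr; τ = 117500 / 36.153 = 3250 yr.

3250 yr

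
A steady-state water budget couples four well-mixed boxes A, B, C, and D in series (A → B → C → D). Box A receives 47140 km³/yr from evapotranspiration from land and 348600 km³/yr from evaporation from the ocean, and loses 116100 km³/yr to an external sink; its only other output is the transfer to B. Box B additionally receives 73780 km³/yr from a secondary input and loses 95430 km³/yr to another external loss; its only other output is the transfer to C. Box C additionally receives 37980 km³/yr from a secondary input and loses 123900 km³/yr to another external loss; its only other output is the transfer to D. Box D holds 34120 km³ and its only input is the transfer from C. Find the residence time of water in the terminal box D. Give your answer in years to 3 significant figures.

Box A: F(A→B) = (47140 + 348600) − 116100 = 279640 km³/yr.
Box B: F(B→C) = (279640 + 73780) − 95430 = 257990 km³/yr.
Box C: F(C→D) = (257990 + 37980) − 123900 = 172070 km³/yr.
Box D throughput = its input = 172070 km³/yr; τ = 34120 / 172070 = 0.1983 yr.

0.198 yr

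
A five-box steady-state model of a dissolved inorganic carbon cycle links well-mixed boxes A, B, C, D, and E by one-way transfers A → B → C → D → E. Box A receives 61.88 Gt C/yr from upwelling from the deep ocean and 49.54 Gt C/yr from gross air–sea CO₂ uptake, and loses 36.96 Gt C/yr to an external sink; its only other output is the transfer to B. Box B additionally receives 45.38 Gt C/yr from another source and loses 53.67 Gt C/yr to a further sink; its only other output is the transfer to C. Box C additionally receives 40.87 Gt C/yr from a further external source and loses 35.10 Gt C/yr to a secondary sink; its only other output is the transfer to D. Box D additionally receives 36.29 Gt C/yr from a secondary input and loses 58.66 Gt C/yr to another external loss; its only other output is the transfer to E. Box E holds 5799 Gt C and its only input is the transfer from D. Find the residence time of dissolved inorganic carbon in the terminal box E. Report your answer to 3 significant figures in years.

117 yr

Box A: F(A→B) = (61.88 + 49.54) − 36.96 = 74.460 Gt C/yr.
Box B: F(B→C) = (74.460 + 45.38) − 53.67 = 66.170 Gt C/yr.
Box C: F(C→D) = (66.170 + 40.87) − 35.10 = 71.940 Gt C/yr.
Box D: F(D→E) = (71.940 + 36.29) − 58.66 = 49.570 Gt C/yr.
Box E throughput = its input = 49.570 Gt C/yr; τ = 5799 / 49.570 = 117.0 yr.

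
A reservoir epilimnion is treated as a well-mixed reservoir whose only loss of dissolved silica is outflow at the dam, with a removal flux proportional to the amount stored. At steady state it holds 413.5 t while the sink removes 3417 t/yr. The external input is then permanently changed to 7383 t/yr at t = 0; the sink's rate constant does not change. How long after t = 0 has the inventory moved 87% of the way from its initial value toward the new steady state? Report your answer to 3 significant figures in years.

τ = M₀/F₀ = 413.5/3417 = 0.1210 yr.
The remaining gap fraction is e^(−t/τ); 87% covered ⇒ e^(−t/τ) = 0.130.
t = −τ ln(0.130) = 0.1210 × 2.040 = 0.2469 yr.

0.247 yr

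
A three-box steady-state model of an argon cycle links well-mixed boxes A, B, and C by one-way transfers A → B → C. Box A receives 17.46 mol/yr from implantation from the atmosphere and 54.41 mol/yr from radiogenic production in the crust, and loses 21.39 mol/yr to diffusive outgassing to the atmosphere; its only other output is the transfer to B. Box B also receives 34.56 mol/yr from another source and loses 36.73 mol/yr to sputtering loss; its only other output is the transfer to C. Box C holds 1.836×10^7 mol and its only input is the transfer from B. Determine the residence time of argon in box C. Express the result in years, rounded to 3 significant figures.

Box A: F(A→B) = (17.46 + 54.41) − 21.39 = 50.480 mol/yr.
Box B: F(B→C) = (50.480 + 34.56) − 36.73 = 48.310 mol/yr.
Box C throughput = its input = 48.310 mol/yr; τ = 1.836×10^7 / 48.310 = 380000 yr.

380000 yr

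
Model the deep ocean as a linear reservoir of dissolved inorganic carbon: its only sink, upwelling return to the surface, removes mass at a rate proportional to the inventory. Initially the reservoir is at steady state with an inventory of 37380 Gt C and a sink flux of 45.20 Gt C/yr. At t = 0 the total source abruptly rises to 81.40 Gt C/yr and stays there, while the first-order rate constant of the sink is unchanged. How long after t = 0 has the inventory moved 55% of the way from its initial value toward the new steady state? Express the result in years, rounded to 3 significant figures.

660 yr

τ = M₀/F₀ = 37380/45.20 = 827.0 yr.
The remaining gap fraction is e^(−t/τ); 55% covered ⇒ e^(−t/τ) = 0.450.
t = −τ ln(0.450) = 827.0 × 0.7985 = 660.4 yr.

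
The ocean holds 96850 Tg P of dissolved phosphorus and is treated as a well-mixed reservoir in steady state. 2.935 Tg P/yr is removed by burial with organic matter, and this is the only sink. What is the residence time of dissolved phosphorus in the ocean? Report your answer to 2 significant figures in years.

τ = M / F = 96850 / 2.935 = 33000 yr.

33000 yr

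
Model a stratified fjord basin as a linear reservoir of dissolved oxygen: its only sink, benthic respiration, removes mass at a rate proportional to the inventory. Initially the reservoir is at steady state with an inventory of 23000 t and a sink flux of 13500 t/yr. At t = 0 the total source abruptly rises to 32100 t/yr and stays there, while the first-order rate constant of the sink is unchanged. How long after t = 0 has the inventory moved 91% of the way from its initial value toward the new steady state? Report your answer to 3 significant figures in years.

τ = M₀/F₀ = 23000/13500 = 1.704 yr.
The remaining gap fraction is e^(−t/τ); 91% covered ⇒ e^(−t/τ) = 0.0900.
t = −τ ln(0.0900) = 1.704 × 2.408 = 4.102 yr.

4.10 yr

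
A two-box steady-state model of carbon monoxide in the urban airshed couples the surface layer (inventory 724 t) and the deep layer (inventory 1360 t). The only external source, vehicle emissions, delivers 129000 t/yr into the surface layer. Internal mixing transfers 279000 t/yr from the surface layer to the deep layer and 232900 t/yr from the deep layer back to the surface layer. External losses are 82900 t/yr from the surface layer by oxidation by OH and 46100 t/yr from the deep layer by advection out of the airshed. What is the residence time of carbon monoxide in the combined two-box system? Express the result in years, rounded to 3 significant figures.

Residence time in the combined system uses the total inventory and the total *external* removal — internal exchanges between the two boxes cancel.
M_total = 724 + 1360 = 2084.0 t.
ΣF_external_out = 82900 + 46100 = 129000 t/yr.
τ = M_total / ΣF_ext = 2084.0 / 129000 = 0.01616 yr.

0.0162 yr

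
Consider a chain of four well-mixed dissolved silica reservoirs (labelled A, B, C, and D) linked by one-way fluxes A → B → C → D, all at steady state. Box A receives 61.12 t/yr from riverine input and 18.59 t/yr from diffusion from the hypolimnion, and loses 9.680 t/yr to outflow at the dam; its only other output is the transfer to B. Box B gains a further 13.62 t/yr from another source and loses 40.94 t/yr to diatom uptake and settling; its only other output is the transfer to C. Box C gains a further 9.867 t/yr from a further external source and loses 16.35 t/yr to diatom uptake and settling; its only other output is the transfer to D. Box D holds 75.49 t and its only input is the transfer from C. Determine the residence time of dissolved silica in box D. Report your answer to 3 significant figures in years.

Box A: F(A→B) = (61.12 + 18.59) − 9.680 = 70.030 t/yr.
Box B: F(B→C) = (70.030 + 13.62) − 40.94 = 42.710 t/yr.
Box C: F(C→D) = (42.710 + 9.867) − 16.35 = 36.227 t/yr.
Box D throughput = its input = 36.227 t/yr; τ = 75.49 / 36.227 = 2.084 yr.

2.08 yr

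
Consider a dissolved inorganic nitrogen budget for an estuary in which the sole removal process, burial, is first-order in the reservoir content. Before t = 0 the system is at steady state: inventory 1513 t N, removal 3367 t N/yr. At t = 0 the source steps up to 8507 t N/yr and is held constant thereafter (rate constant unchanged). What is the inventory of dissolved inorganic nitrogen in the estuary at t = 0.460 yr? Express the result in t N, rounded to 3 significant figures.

The sink rate constant is k = F₀/M₀ = 3367/1513 = 2.225 yr⁻¹.
Solving dM/dt = F₁ − kM with M(0) = M₀ gives M(t) = F₁/k + (M₀ − F₁/k)·e^(−kt).
F₁/k = 8507/2.225 = 3822.7 t N; kt = 2.225 × 0.460 = 1.024, e^(−kt) = 0.3593.
M(0.460) = 3822.7 + (1513 − 3822.7) × 0.3593 = 3822.7 − 829.8 = 2992.9 t N.

2990 t N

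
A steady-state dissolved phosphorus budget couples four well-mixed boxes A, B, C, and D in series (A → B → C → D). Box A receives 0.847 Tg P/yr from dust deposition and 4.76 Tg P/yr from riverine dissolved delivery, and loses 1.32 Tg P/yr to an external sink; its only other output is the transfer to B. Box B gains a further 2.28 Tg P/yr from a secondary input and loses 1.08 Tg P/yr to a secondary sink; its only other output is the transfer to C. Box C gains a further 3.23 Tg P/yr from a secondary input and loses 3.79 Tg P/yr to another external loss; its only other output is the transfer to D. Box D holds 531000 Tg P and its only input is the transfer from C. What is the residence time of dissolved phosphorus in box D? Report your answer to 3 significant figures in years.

Box A: F(A→B) = (0.847 + 4.76) − 1.32 = 4.2870 Tg P/yr.
Box B: F(B→C) = (4.2870 + 2.28) − 1.08 = 5.4870 Tg P/yr.
Box C: F(C→D) = (5.4870 + 3.23) − 3.79 = 4.9270 Tg P/yr.
Box D throughput = its input = 4.9270 Tg P/yr; τ = 531000 / 4.9270 = 107800 yr.

108000 yr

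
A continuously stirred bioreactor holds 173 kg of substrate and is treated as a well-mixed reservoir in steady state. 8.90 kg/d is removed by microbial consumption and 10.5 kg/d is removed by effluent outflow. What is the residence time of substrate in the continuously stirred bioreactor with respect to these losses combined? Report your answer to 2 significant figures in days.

Total removal = 8.900 + 10.50 = 19.400 kg/d.
τ = M / ΣF_out = 173 / 19.400 = 8.918 d.

8.9 d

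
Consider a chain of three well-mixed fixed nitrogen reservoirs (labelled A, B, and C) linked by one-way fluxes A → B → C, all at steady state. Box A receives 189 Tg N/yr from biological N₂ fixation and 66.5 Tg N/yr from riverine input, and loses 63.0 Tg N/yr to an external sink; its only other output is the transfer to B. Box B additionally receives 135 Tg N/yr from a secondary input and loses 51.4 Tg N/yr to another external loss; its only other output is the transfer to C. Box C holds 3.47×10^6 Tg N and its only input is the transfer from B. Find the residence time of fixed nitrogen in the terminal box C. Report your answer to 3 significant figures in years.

12600 yr

Box A: F(A→B) = (189 + 66.5) − 63.0 = 192.50 Tg N/yr.
Box B: F(B→C) = (192.50 + 135) − 51.4 = 276.10 Tg N/yr.
Box C throughput = its input = 276.10 Tg N/yr; τ = 3.47×10^6 / 276.10 = 12570 yr.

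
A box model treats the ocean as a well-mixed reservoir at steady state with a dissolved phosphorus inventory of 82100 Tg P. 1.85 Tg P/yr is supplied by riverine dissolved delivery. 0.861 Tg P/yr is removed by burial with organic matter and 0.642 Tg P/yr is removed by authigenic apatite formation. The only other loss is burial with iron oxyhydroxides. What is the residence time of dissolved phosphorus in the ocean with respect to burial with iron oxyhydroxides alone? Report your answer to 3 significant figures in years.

At steady state ΣF_in = ΣF_out.
ΣF_in = 1.8500 Tg P/yr.
Burial with iron oxyhydroxides flux = ΣF_in − (0.861 + 0.642) = 1.8500 − 1.503 = 0.3470 Tg P/yr.
τ = M / F = 82100 / 0.3470 = 236600 yr.

237000 yr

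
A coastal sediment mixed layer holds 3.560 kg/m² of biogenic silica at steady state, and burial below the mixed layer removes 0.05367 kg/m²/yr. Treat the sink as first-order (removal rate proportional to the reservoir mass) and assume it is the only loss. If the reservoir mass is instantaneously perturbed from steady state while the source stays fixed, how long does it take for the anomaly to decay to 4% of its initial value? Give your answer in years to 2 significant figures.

For a linear reservoir the anomaly decays as exp(−t/τ) with τ = M/F = 3.560/0.05367 = 66.33 yr.
exp(−t/τ) = 0.04 ⇒ t = −τ ln(0.04) = 66.33 × 3.219 = 213.5 yr.

210 yr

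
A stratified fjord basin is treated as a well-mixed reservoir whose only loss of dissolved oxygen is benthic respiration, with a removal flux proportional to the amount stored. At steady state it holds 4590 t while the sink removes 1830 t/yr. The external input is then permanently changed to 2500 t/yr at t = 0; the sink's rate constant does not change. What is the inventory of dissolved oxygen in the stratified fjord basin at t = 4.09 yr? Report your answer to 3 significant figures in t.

5940 t

τ = M₀/F₀ = 4590/1830 = 2.508 yr; rate constant k = 1/τ.
New steady state M_∞ = F₁/k = F₁·τ = 2500 × 2.508 = 6270.5 t.
M(t) = M_∞ + (M₀ − M_∞)·e^(−t/τ); t/τ = 4.09/2.508 = 1.631, so e^(−t/τ) = 0.1958.
M(t) = 6270.5 − 1680 × 0.1958 = 5941.4 t.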